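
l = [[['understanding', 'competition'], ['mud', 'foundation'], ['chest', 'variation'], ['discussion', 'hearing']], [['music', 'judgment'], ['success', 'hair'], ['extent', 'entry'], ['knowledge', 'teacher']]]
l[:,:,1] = [['competition', 'foundation', 'variation', 'hearing'], ['judgment', 'hair', 'entry', 'teacher']]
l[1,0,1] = 'judgment'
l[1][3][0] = 'knowledge'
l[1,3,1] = 'teacher'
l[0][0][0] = 'understanding'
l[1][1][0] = 'success'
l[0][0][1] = 'competition'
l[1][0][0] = 'music'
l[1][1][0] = 'success'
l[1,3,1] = 'teacher'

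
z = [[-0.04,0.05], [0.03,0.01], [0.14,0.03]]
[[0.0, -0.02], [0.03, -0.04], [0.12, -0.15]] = z @ [[0.71, -0.86], [0.59, -1.06]]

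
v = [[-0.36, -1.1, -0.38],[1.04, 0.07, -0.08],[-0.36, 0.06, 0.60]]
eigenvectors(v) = [[-0.16+0.67j, -0.16-0.67j, (-0.07+0j)], [0.70+0.00j, (0.7-0j), (-0.27+0j)], [-0.20+0.05j, (-0.2-0.05j), 0.96+0.00j]]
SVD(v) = [[-0.82, -0.51, 0.27], [0.57, -0.65, 0.5], [-0.08, 0.56, 0.82]] @ diag([1.3265355522731415, 1.0610912337880019, 0.4295216201003718]) @ [[0.69,0.71,0.16],[-0.66,0.52,0.55],[0.3,-0.49,0.82]]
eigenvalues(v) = [(-0.15+0.99j), (-0.15-0.99j), (0.61+0j)]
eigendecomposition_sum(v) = [[(-0.18+0.47j), (-0.54-0.07j), (-0.17+0.01j)], [0.51+0.07j, 0.06+0.56j, (0.05+0.16j)], [(-0.15+0.02j), -0.06-0.16j, -0.03-0.04j]] + [[-0.18-0.47j, -0.54+0.07j, (-0.17-0.01j)],[0.51-0.07j, (0.06-0.56j), (0.05-0.16j)],[(-0.15-0.02j), (-0.06+0.16j), (-0.03+0.04j)]] + [[0.00-0.00j, -0.01-0.00j, (-0.05-0j)], [0.01-0.00j, (-0.05-0j), (-0.19-0j)], [(-0.05+0j), (0.18+0j), 0.66+0.00j]]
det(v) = 0.60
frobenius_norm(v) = 1.75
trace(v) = 0.31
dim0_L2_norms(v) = [1.16, 1.1, 0.71]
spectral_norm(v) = 1.33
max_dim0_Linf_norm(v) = 1.1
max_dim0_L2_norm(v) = 1.16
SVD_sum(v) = [[-0.75,-0.77,-0.18], [0.52,0.53,0.12], [-0.07,-0.08,-0.02]] + [[0.35, -0.28, -0.30], [0.45, -0.36, -0.38], [-0.39, 0.31, 0.33]] + [[0.03, -0.06, 0.09], [0.07, -0.10, 0.18], [0.11, -0.17, 0.29]]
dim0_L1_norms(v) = [1.76, 1.23, 1.06]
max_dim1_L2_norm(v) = 1.22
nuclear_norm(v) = 2.82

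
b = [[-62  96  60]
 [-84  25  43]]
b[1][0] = -84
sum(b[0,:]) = 94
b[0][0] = -62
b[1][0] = -84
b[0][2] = 60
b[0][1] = 96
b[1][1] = 25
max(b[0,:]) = 96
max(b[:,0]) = -62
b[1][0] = -84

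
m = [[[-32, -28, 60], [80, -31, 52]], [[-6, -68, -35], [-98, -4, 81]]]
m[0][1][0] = 80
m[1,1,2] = 81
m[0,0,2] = 60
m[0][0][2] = 60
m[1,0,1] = -68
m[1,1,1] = -4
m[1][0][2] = -35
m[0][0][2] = 60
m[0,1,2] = 52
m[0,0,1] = -28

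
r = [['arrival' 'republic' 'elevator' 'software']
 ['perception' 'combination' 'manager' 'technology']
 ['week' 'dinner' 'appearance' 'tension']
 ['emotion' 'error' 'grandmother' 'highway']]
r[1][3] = 'technology'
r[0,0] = 'arrival'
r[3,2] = 'grandmother'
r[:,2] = ['elevator', 'manager', 'appearance', 'grandmother']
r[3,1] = 'error'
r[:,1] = ['republic', 'combination', 'dinner', 'error']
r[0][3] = 'software'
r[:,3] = ['software', 'technology', 'tension', 'highway']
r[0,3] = 'software'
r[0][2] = 'elevator'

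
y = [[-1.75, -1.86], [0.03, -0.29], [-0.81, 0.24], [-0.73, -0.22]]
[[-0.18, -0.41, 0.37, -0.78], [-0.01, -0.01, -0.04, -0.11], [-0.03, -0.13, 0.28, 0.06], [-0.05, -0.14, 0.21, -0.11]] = y @[[0.05,0.18,-0.32,0.04], [0.05,0.05,0.1,0.38]]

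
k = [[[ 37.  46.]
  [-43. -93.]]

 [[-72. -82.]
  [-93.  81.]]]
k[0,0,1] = 46.0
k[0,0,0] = 37.0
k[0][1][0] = -43.0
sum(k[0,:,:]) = -53.0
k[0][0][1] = 46.0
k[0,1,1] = -93.0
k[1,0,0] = -72.0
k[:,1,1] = [-93.0, 81.0]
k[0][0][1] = 46.0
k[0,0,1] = 46.0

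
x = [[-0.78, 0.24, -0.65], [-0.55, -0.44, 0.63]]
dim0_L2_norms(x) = [0.95, 0.5, 0.91]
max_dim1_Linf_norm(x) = 0.78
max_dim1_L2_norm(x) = 1.04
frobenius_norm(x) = 1.41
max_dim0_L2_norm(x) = 0.95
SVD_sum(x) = [[-0.50,0.36,-0.78], [0.19,-0.13,0.29]] + [[-0.28,-0.12,0.13], [-0.74,-0.31,0.34]]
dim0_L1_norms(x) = [1.33, 0.68, 1.28]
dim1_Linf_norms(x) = [0.78, 0.63]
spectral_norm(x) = 1.06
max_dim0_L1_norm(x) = 1.33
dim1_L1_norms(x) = [1.67, 1.62]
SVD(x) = [[-0.94, 0.35],[0.35, 0.94]] @ diag([1.058778693530418, 0.9276247507079689]) @ [[0.51, -0.36, 0.78], [-0.85, -0.35, 0.39]]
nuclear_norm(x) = 1.99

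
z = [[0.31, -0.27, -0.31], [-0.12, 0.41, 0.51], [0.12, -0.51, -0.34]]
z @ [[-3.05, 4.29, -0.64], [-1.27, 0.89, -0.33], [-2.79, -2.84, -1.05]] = [[0.26, 1.97, 0.22], [-1.58, -1.6, -0.59], [1.23, 1.03, 0.45]]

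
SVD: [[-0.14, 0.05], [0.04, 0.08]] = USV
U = [[-0.99, 0.11], [0.11, 0.99]]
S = [0.15, 0.09]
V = [[0.96, -0.27], [0.27, 0.96]]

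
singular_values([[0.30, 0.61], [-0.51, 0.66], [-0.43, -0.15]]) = [0.92, 0.71]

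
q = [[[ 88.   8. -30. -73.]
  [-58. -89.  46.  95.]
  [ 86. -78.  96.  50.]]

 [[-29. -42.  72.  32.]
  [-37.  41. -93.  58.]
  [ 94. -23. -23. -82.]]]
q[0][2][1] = -78.0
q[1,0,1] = -42.0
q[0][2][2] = 96.0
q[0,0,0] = 88.0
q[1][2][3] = -82.0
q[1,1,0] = -37.0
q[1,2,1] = -23.0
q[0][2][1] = -78.0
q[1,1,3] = 58.0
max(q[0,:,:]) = 96.0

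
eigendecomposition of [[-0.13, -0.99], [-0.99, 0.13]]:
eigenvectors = [[-0.75, 0.66], [-0.66, -0.75]]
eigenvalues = [-1.0, 1.0]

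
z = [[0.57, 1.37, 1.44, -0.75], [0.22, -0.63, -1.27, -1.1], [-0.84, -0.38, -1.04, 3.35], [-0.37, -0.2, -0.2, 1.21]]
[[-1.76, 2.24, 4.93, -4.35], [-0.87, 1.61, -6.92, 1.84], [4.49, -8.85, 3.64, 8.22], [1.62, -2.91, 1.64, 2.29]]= z@[[-0.81,-0.43,2.1,1.92], [-0.04,-0.79,1.04,0.33], [-0.33,1.19,2.99,-3.04], [1.03,-2.47,2.66,2.03]]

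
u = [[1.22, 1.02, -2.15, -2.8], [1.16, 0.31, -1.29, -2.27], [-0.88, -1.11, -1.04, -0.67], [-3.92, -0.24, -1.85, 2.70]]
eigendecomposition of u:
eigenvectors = [[-0.56, -0.52, -0.61, 0.55], [-0.43, -0.37, 0.39, 0.13], [0.07, -0.56, 0.47, -0.58], [0.70, -0.53, -0.51, 0.58]]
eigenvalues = [5.78, -3.24, -0.11, 0.75]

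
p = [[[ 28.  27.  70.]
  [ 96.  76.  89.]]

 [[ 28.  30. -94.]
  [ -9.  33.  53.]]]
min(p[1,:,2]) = -94.0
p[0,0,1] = 27.0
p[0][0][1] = 27.0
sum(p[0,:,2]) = 159.0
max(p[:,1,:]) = 96.0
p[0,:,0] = [28.0, 96.0]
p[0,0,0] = 28.0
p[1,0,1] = 30.0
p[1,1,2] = 53.0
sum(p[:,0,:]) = 89.0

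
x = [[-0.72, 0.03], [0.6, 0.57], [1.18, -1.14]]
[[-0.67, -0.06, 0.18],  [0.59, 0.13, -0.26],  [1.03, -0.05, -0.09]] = x @ [[0.93, 0.09, -0.26], [0.06, 0.14, -0.19]]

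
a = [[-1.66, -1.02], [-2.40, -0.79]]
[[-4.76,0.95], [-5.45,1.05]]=a @ [[1.58, -0.28], [2.1, -0.48]]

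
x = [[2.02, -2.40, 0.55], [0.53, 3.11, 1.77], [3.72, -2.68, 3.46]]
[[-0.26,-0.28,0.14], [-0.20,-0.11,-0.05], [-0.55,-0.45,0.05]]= x @ [[-0.16, -0.19, 0.12], [-0.03, -0.03, 0.02], [-0.01, 0.05, -0.1]]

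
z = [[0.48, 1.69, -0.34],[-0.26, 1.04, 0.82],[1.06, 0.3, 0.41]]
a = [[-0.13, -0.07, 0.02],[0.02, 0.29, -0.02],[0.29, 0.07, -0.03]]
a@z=[[-0.02,-0.29,-0.00],[-0.09,0.33,0.22],[0.09,0.55,-0.05]]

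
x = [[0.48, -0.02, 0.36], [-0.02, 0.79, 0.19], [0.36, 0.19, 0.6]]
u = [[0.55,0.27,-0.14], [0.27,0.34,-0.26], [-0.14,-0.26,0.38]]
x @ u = [[0.21, 0.03, 0.07], [0.18, 0.21, -0.13], [0.17, 0.01, 0.13]]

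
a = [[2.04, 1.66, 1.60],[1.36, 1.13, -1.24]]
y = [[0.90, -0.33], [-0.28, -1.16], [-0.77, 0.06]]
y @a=[[1.39, 1.12, 1.85], [-2.15, -1.78, 0.99], [-1.49, -1.21, -1.31]]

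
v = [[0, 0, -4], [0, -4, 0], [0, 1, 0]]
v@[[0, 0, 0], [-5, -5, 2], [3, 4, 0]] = [[-12, -16, 0], [20, 20, -8], [-5, -5, 2]]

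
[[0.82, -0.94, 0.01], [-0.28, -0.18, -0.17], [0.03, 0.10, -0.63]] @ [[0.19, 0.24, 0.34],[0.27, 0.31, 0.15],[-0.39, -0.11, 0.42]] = [[-0.1, -0.1, 0.14], [-0.04, -0.1, -0.19], [0.28, 0.11, -0.24]]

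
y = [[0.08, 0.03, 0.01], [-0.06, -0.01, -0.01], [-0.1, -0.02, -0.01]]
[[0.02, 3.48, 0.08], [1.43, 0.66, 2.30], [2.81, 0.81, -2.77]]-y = [[-0.06, 3.45, 0.07], [1.49, 0.67, 2.31], [2.91, 0.83, -2.76]]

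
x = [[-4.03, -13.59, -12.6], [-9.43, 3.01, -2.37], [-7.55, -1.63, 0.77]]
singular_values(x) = [19.25, 11.83, 3.58]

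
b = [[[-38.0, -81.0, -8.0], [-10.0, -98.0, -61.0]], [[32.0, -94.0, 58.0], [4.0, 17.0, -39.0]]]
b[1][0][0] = 32.0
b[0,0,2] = -8.0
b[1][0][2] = 58.0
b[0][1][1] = -98.0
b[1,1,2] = -39.0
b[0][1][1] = -98.0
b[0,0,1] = -81.0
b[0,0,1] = -81.0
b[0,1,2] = -61.0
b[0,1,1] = -98.0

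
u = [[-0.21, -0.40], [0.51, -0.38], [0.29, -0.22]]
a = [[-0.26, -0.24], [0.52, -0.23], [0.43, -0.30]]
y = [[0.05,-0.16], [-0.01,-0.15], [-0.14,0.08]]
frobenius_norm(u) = 0.86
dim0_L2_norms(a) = [0.72, 0.45]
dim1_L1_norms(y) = [0.21, 0.16, 0.22]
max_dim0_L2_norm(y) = 0.23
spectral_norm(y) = 0.25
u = a + y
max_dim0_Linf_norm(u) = 0.51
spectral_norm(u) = 0.74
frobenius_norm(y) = 0.28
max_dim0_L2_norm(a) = 0.72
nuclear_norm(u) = 1.18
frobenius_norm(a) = 0.85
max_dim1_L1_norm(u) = 0.89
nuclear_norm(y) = 0.37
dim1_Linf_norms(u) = [0.4, 0.51, 0.29]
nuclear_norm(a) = 1.12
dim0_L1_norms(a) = [1.21, 0.77]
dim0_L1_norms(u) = [1.01, 1.0]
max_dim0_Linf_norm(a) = 0.52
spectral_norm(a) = 0.78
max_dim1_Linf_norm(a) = 0.52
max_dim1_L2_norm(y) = 0.17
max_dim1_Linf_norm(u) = 0.51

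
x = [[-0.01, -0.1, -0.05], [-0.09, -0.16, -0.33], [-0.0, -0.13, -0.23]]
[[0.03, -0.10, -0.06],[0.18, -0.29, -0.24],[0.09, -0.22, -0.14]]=x @ [[-0.59, -0.09, 0.45], [-0.09, 0.71, 0.3], [-0.35, 0.56, 0.46]]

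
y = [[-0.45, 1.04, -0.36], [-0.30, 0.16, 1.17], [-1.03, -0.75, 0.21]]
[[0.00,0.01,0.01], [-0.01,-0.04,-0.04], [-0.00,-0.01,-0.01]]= y @ [[-0.0, -0.0, -0.00], [-0.00, -0.00, -0.00], [-0.01, -0.03, -0.03]]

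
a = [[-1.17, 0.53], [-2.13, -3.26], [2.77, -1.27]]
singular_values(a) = [3.99, 3.19]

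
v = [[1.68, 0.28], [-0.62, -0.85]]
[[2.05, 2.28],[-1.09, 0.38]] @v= [[2.03,-1.36], [-2.07,-0.63]]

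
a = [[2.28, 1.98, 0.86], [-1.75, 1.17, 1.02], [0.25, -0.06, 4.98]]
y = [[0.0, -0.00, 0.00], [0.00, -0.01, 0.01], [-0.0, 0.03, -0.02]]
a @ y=[[0.00, 0.01, 0.00], [0.0, 0.02, -0.01], [0.00, 0.15, -0.10]]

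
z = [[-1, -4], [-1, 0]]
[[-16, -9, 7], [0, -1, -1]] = z@ [[0, 1, 1], [4, 2, -2]]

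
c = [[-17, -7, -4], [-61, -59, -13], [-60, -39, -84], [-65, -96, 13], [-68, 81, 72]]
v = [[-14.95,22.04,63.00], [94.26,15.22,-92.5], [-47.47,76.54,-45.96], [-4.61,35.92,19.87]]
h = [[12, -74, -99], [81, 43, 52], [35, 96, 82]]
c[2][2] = -84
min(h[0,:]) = -99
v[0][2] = 63.0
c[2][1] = -39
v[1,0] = 94.26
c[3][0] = -65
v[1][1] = 15.22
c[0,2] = -4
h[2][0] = 35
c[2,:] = [-60, -39, -84]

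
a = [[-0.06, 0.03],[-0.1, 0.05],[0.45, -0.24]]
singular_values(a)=[0.53, 0.0]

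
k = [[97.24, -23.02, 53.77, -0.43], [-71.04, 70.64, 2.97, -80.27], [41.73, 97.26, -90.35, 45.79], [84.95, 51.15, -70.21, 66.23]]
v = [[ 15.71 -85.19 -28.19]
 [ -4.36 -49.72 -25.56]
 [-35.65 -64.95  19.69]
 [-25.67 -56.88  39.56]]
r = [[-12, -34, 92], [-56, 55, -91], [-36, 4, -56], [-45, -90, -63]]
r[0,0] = -12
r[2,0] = -36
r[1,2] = -91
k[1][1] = 70.64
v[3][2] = 39.56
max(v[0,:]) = 15.71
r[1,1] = 55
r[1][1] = 55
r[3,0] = -45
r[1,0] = -56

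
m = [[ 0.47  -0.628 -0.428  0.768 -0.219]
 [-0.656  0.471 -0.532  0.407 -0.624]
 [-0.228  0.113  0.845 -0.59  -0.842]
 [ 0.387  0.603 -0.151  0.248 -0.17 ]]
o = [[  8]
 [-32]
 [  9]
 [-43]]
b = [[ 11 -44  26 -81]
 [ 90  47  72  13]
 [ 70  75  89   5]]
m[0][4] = -0.219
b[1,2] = 72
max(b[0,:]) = 26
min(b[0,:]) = -81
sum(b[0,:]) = -88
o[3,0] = -43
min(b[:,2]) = 26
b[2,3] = 5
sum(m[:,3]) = 0.8330000000000001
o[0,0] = 8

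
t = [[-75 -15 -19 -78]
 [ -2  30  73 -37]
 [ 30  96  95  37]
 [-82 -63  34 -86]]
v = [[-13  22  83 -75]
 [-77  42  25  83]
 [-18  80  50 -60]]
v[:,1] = [22, 42, 80]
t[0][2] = -19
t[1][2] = 73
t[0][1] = -15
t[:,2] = [-19, 73, 95, 34]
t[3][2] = 34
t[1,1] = 30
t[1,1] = 30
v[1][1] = 42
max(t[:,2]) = 95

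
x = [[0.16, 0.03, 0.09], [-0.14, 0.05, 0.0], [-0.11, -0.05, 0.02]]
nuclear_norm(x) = 0.40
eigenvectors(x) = [[0.06+0.47j,0.06-0.47j,(0.36+0j)], [(-0.68+0j),(-0.68-0j),(-0.93+0j)], [-0.34-0.44j,(-0.34+0.44j),(0.09+0j)]]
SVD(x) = [[-0.72, -0.60, 0.34], [0.54, -0.8, -0.26], [0.43, -0.01, 0.90]] @ diag([0.24580096940962637, 0.0808429147103901, 0.0688934436533442]) @ [[-0.97,-0.07,-0.23],[0.21,-0.71,-0.67],[-0.12,-0.7,0.71]]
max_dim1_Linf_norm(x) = 0.16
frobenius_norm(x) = 0.27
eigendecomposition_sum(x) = [[(0.06+0j), 0.02-0.00j, 0.02-0.05j],[-0.01+0.08j, 0.04j, (0.06+0.04j)],[-0.06+0.03j, -0.02+0.02j, 0.06j]] + [[0.06-0.00j, 0.02+0.00j, 0.02+0.05j], [(-0.01-0.08j), 0.00-0.04j, (0.06-0.04j)], [-0.06-0.03j, (-0.02-0.02j), -0.06j]] + [[(0.04+0j), -0.02+0.00j, 0.05-0.00j],[-0.11-0.00j, (0.05-0j), -0.12+0.00j],[(0.01+0j), -0.00+0.00j, 0.01-0.00j]]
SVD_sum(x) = [[0.17, 0.01, 0.04],[-0.13, -0.01, -0.03],[-0.1, -0.01, -0.02]] + [[-0.01, 0.03, 0.03], [-0.01, 0.05, 0.04], [-0.0, 0.0, 0.0]] + [[-0.00, -0.02, 0.02],[0.0, 0.01, -0.01],[-0.01, -0.04, 0.04]]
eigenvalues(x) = [(0.06+0.1j), (0.06-0.1j), (0.1+0j)]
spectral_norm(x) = 0.25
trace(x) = 0.23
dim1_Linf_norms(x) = [0.16, 0.14, 0.11]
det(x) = 0.00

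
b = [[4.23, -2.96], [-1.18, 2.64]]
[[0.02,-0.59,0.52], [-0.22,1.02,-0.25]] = b @ [[-0.08, 0.19, 0.08], [-0.12, 0.47, -0.06]]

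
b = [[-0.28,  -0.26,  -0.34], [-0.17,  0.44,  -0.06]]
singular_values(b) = [0.54, 0.44]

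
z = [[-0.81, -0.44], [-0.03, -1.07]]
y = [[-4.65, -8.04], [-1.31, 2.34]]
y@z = [[4.01, 10.65],  [0.99, -1.93]]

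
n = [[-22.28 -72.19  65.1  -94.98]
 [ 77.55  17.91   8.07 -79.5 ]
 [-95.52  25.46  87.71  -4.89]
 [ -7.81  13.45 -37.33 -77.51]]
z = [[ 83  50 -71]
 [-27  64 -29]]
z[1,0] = -27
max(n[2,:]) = 87.71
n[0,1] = -72.19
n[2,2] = 87.71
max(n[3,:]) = 13.45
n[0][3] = -94.98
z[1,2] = -29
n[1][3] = -79.5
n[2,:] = [-95.52, 25.46, 87.71, -4.89]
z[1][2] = -29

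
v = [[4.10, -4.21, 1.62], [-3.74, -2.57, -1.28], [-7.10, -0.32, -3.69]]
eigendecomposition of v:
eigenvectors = [[-0.72, 0.13, -0.31], [0.28, 0.59, -0.04], [0.63, 0.79, 0.95]]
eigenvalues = [4.29, -5.11, -1.34]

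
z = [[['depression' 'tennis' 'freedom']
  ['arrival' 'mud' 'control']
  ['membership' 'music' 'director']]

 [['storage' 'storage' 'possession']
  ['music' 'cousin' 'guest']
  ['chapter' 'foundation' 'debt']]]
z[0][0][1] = 'tennis'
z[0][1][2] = 'control'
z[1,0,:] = ['storage', 'storage', 'possession']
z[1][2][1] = 'foundation'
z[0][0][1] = 'tennis'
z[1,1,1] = 'cousin'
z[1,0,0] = 'storage'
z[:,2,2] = ['director', 'debt']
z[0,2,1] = 'music'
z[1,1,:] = ['music', 'cousin', 'guest']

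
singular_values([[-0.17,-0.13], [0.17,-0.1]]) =[0.24, 0.16]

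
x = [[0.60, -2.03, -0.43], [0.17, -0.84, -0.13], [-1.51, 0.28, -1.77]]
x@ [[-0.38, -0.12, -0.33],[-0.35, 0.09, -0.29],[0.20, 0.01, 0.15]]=[[0.4, -0.26, 0.33], [0.2, -0.10, 0.17], [0.12, 0.19, 0.15]]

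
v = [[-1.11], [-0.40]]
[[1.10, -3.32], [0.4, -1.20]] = v @ [[-0.99, 2.99]]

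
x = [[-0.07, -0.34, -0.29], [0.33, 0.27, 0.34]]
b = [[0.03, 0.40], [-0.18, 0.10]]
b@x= [[0.13,0.10,0.13], [0.05,0.09,0.09]]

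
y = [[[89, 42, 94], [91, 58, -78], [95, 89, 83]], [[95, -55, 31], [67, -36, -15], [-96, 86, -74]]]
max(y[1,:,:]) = 95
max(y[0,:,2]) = 94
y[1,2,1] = 86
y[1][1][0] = 67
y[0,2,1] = 89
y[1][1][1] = -36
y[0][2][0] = 95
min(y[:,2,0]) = -96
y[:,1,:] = [[91, 58, -78], [67, -36, -15]]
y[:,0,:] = [[89, 42, 94], [95, -55, 31]]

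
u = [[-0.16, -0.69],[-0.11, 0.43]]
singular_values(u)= [0.82, 0.18]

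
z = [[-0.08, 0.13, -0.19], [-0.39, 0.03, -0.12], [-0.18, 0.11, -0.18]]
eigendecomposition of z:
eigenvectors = [[(-0.19+0.26j), (-0.19-0.26j), (-0.13+0j)], [(-0.83+0j), (-0.83-0j), 0.79+0.00j], [-0.39+0.21j, -0.39-0.21j, 0.60+0.00j]]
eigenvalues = [(-0.12+0.15j), (-0.12-0.15j), 0j]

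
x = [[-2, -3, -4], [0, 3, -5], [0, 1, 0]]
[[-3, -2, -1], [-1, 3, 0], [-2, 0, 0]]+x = [[-5, -5, -5], [-1, 6, -5], [-2, 1, 0]]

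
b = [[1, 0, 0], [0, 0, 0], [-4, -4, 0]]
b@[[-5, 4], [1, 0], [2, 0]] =[[-5, 4], [0, 0], [16, -16]]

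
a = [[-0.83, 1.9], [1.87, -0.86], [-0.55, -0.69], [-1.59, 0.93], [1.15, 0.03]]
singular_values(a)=[3.39, 1.6]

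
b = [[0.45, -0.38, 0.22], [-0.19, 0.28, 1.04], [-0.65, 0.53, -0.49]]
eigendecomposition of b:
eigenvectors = [[-0.39, 0.66, -0.34], [0.80, 0.74, -0.7], [0.46, -0.08, 0.62]]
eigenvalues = [0.97, -0.0, -0.73]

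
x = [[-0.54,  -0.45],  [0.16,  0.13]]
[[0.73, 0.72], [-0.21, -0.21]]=x @ [[-0.3, -0.56], [-1.26, -0.92]]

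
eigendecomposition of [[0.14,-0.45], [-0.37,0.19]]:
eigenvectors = [[-0.76, 0.72], [-0.65, -0.69]]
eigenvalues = [-0.24, 0.57]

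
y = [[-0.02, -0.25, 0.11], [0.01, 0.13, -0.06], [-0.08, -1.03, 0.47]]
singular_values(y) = [1.18, 0.0, 0.0]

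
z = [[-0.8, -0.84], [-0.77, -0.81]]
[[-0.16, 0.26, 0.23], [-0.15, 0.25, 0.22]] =z @ [[0.08, -0.3, -0.09],[0.11, -0.02, -0.19]]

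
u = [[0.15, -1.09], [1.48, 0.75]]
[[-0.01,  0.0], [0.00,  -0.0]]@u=[[-0.00, 0.01], [0.00, 0.0]]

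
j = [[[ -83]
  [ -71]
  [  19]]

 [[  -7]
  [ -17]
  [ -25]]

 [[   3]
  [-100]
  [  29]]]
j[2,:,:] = [[3], [-100], [29]]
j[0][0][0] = -83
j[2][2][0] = 29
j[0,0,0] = -83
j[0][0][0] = -83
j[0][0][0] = -83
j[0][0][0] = -83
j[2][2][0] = 29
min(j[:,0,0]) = -83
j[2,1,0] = -100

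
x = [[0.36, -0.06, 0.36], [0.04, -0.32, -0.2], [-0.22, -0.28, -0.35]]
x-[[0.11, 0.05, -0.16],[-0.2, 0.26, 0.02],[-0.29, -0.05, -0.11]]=[[0.25, -0.11, 0.52], [0.24, -0.58, -0.22], [0.07, -0.23, -0.24]]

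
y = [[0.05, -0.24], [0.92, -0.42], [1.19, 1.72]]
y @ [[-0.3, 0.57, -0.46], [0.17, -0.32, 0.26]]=[[-0.06,0.11,-0.09],[-0.35,0.66,-0.53],[-0.06,0.13,-0.1]]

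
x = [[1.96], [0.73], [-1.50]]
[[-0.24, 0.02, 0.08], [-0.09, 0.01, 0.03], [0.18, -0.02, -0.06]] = x@[[-0.12, 0.01, 0.04]]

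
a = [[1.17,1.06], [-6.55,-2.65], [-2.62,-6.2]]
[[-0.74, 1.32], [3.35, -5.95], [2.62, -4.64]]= a@[[-0.41, 0.73],[-0.25, 0.44]]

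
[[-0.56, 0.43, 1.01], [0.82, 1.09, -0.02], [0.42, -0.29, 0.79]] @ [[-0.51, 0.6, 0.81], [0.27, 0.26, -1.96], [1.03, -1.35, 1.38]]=[[1.44,-1.59,0.1],[-0.14,0.8,-1.50],[0.52,-0.89,2.0]]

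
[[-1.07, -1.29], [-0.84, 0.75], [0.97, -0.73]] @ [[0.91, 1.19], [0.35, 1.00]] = [[-1.43, -2.56],  [-0.50, -0.25],  [0.63, 0.42]]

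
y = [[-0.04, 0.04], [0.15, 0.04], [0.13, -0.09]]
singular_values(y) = [0.21, 0.1]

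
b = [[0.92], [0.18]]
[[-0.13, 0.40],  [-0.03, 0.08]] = b @ [[-0.14,0.44]]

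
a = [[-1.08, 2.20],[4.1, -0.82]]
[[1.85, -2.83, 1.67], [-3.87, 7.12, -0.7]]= a@[[-0.86, 1.64, -0.02], [0.42, -0.48, 0.75]]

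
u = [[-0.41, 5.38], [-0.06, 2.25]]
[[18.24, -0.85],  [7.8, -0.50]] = u @ [[1.56, -1.34], [3.51, -0.26]]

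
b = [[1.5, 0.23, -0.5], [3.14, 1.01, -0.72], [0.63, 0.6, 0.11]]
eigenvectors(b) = [[-0.34+0.00j, 0.19+0.06j, (0.19-0.06j)],[(0.5+0j), 0.84+0.00j, 0.84-0.00j],[-0.80+0.00j, (0.5-0.1j), 0.50+0.10j]]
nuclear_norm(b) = 4.35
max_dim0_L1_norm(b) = 5.27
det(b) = 0.01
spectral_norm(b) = 3.80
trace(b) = 2.62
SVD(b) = [[-0.41, 0.51, 0.75], [-0.89, -0.05, -0.45], [-0.19, -0.86, 0.47]] @ diag([3.7968606983280178, 0.5512146175625638, 0.0033589994693545644]) @ [[-0.93, -0.29, 0.22], [0.12, -0.81, -0.57], [0.34, -0.5, 0.79]]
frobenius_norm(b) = 3.84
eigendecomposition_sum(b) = [[0j, -0.00+0.00j, 0j],[-0.00-0.00j, -0j, -0.00+0.00j],[0j, -0.00+0.00j, 0j]] + [[(0.75-1.13j),(0.12+0.04j),(-0.25+0.51j)], [1.57-5.39j,0.50+0.02j,(-0.36+2.33j)], [0.31-3.38j,(0.3-0.05j),0.05+1.42j]] + [[(0.75+1.13j), (0.12-0.04j), -0.25-0.51j], [(1.57+5.39j), 0.50-0.02j, -0.36-2.33j], [(0.31+3.38j), (0.3+0.05j), 0.05-1.42j]]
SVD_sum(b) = [[1.46, 0.46, -0.34], [3.14, 0.99, -0.73], [0.69, 0.22, -0.16]] + [[0.03,-0.23,-0.16], [-0.00,0.02,0.02], [-0.06,0.39,0.27]] + [[0.0, -0.00, 0.0], [-0.0, 0.00, -0.0], [0.0, -0.00, 0.00]]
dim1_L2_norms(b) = [1.6, 3.38, 0.88]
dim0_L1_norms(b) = [5.27, 1.84, 1.33]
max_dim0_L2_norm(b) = 3.54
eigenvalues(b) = [0j, (1.31+0.31j), (1.31-0.31j)]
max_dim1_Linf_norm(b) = 3.14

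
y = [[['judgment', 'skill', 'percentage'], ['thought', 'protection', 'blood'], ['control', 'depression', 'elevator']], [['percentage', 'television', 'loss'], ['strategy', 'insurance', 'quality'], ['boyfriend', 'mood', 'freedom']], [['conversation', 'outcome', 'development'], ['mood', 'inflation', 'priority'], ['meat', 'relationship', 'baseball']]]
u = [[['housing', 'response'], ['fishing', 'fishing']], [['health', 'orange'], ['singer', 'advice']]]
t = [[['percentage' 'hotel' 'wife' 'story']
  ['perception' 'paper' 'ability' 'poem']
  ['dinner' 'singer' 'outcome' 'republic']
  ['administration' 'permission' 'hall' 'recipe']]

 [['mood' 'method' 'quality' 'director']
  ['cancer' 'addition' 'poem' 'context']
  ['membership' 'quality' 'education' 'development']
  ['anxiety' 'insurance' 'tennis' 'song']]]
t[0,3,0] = 'administration'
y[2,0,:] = ['conversation', 'outcome', 'development']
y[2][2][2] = 'baseball'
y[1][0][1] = 'television'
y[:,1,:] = [['thought', 'protection', 'blood'], ['strategy', 'insurance', 'quality'], ['mood', 'inflation', 'priority']]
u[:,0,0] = ['housing', 'health']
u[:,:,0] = [['housing', 'fishing'], ['health', 'singer']]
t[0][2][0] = 'dinner'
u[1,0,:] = ['health', 'orange']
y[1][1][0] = 'strategy'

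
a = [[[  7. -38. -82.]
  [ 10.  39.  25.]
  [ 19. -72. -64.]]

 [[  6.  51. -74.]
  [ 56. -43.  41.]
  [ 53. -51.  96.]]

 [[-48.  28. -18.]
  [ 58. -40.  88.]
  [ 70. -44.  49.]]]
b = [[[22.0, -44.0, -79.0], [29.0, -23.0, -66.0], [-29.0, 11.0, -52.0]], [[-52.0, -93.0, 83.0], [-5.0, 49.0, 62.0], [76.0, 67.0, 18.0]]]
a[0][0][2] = -82.0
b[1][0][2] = 83.0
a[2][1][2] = 88.0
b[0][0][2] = -79.0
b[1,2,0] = 76.0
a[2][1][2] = 88.0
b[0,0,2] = -79.0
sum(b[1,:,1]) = 23.0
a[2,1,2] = 88.0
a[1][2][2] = 96.0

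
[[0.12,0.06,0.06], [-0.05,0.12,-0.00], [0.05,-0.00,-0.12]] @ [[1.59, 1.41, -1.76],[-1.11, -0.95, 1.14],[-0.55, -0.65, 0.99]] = [[0.09, 0.07, -0.08], [-0.21, -0.18, 0.22], [0.15, 0.15, -0.21]]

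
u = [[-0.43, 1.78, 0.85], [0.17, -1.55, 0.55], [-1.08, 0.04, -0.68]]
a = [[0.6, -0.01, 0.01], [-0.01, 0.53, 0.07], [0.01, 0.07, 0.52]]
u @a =[[-0.27, 1.01, 0.56], [0.12, -0.78, 0.18], [-0.66, -0.02, -0.36]]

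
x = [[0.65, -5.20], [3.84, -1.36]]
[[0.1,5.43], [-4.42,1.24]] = x @ [[-1.21, -0.05], [-0.17, -1.05]]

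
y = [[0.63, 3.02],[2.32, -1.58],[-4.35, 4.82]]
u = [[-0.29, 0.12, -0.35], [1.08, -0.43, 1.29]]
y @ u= [[3.08, -1.22, 3.68], [-2.38, 0.96, -2.85], [6.47, -2.59, 7.74]]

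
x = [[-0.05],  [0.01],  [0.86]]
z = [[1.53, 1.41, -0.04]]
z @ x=[[-0.10]]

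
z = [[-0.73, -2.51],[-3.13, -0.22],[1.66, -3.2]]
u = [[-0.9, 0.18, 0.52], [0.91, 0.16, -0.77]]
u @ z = [[0.96, 0.56],[-2.44, 0.14]]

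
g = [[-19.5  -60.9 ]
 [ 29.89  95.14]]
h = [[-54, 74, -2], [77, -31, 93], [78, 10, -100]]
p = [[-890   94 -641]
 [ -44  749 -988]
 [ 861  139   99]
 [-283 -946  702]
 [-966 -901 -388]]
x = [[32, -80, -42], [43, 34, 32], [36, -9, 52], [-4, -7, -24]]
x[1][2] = 32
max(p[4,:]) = -388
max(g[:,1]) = 95.14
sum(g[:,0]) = 10.39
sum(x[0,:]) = -90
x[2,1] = -9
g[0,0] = -19.5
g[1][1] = 95.14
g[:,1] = [-60.9, 95.14]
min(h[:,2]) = -100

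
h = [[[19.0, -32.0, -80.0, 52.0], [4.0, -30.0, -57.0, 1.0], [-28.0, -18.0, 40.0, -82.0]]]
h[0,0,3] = 52.0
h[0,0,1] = -32.0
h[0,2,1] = -18.0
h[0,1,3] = 1.0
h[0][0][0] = 19.0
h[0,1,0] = 4.0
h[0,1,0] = 4.0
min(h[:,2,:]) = -82.0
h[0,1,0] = 4.0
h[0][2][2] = 40.0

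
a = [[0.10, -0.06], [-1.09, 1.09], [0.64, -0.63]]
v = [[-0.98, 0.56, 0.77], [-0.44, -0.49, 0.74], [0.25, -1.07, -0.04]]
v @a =[[-0.22, 0.18], [0.96, -0.97], [1.17, -1.16]]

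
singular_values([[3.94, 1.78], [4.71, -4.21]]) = [6.68, 3.74]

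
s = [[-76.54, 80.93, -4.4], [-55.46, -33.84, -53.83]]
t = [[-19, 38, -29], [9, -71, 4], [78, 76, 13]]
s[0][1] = 80.93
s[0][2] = -4.4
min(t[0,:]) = -29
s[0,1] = 80.93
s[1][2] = -53.83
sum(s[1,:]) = -143.13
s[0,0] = -76.54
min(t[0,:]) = -29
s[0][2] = -4.4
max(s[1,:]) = -33.84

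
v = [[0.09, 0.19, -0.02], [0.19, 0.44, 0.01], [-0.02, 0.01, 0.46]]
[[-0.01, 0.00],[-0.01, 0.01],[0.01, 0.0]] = v@ [[-0.00, 0.02], [-0.03, 0.01], [0.02, 0.01]]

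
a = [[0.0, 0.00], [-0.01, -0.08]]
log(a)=[[(-46.05+0j), 0.00+0.00j], [(5.44+0.39j), (-2.53+3.14j)]]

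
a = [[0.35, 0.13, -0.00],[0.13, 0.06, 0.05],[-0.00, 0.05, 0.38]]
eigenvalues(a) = [0.0, 0.41, 0.37]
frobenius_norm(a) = 0.56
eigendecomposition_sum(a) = [[0.00, -0.00, 0.0], [-0.0, 0.0, -0.00], [0.0, -0.00, 0.00]] + [[0.23,0.11,0.17], [0.11,0.05,0.08], [0.17,0.08,0.13]] + [[0.12, 0.02, -0.17], [0.02, 0.0, -0.03], [-0.17, -0.03, 0.25]]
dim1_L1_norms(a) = [0.48, 0.24, 0.43]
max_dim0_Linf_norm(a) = 0.38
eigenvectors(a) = [[0.35,  0.75,  -0.56], [-0.93,  0.36,  -0.10], [0.12,  0.56,  0.82]]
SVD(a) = [[-0.75,0.56,0.35],[-0.36,0.1,-0.93],[-0.56,-0.82,0.12]] @ diag([0.41183536986264396, 0.3737270880608177, 0.004437542076538348]) @ [[-0.75, -0.36, -0.56],[0.56, 0.10, -0.82],[0.35, -0.93, 0.12]]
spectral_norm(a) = 0.41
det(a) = 0.00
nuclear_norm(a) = 0.79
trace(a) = 0.79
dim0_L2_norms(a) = [0.37, 0.15, 0.38]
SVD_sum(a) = [[0.23,0.11,0.17], [0.11,0.05,0.08], [0.17,0.08,0.13]] + [[0.12,0.02,-0.17],  [0.02,0.0,-0.03],  [-0.17,-0.03,0.25]] + [[0.0,  -0.0,  0.00],[-0.00,  0.00,  -0.00],[0.00,  -0.00,  0.0]]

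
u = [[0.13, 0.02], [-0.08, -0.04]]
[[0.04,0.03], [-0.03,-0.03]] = u@ [[0.28, 0.14], [0.14, 0.37]]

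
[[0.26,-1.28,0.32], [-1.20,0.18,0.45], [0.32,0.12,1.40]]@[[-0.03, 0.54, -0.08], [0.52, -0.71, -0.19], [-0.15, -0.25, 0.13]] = [[-0.72, 0.97, 0.26], [0.06, -0.89, 0.12], [-0.16, -0.26, 0.13]]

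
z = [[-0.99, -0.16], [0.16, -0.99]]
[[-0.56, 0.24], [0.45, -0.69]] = z @ [[0.62,-0.35], [-0.35,0.64]]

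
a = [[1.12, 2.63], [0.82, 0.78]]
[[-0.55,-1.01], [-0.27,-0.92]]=a @ [[-0.23,-1.28], [-0.11,0.16]]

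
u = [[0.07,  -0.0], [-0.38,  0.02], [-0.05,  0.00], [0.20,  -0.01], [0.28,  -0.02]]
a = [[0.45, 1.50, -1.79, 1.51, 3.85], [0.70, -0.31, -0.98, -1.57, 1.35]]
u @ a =[[0.03, 0.11, -0.13, 0.11, 0.27], [-0.16, -0.58, 0.66, -0.61, -1.44], [-0.02, -0.08, 0.09, -0.08, -0.19], [0.08, 0.30, -0.35, 0.32, 0.76], [0.11, 0.43, -0.48, 0.45, 1.05]]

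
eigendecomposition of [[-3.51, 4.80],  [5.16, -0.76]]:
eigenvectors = [[-0.78, -0.59], [0.62, -0.81]]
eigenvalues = [-7.3, 3.03]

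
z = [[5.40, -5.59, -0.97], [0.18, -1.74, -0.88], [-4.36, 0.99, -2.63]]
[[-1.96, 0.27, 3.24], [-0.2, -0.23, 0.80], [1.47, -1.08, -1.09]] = z @ [[-0.23, 0.13, 0.12], [0.15, 0.04, -0.47], [-0.12, 0.21, 0.04]]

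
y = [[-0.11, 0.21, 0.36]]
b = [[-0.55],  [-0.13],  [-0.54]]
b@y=[[0.06,-0.12,-0.2], [0.01,-0.03,-0.05], [0.06,-0.11,-0.19]]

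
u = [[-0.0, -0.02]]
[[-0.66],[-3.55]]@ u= [[0.0, 0.01], [0.00, 0.07]]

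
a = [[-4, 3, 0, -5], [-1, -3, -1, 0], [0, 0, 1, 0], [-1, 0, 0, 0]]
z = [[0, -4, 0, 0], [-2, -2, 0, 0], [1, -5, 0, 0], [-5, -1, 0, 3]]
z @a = [[4, 12, 4, 0], [10, 0, 2, 10], [1, 18, 5, -5], [18, -12, 1, 25]]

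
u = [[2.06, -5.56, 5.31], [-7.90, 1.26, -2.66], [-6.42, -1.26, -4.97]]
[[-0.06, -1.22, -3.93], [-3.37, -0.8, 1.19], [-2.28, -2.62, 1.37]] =u @ [[0.49, 0.09, 0.04], [0.02, 0.52, 0.33], [-0.18, 0.28, -0.41]]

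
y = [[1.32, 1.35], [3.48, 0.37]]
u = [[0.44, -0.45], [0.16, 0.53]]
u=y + [[-0.88, -1.8], [-3.32, 0.16]]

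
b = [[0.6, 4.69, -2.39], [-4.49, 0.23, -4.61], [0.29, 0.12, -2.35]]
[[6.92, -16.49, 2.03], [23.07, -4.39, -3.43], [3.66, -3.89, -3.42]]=b @ [[-3.14, -0.64, -0.65], [0.91, -2.70, 1.25], [-1.9, 1.44, 1.44]]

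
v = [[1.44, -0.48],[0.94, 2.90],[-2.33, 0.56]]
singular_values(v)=[3.07, 2.81]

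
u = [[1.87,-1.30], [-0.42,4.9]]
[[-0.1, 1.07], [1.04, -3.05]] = u@[[0.1, 0.15], [0.22, -0.61]]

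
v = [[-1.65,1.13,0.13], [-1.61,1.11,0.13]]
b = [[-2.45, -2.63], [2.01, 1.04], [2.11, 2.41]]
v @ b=[[6.59, 5.83], [6.45, 5.7]]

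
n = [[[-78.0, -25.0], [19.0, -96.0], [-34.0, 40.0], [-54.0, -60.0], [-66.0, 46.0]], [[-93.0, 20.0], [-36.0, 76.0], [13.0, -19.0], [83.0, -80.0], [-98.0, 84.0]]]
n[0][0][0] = -78.0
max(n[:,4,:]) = 84.0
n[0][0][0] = -78.0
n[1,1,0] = -36.0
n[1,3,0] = 83.0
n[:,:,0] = [[-78.0, 19.0, -34.0, -54.0, -66.0], [-93.0, -36.0, 13.0, 83.0, -98.0]]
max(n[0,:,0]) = 19.0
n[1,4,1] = 84.0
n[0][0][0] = -78.0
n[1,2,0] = 13.0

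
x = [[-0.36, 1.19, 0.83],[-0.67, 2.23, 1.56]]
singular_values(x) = [3.18, 0.0]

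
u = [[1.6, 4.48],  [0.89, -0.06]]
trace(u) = 1.54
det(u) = -4.08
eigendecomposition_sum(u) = [[2.03, 3.04], [0.60, 0.9]] + [[-0.43, 1.44], [0.29, -0.96]]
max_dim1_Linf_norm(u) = 4.48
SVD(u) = [[-1.0, -0.05], [-0.05, 1.00]] @ diag([4.763543596316019, 0.8571769980561997]) @ [[-0.35, -0.94],[0.94, -0.35]]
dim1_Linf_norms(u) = [4.48, 0.89]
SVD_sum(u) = [[1.64, 4.46], [0.09, 0.24]] + [[-0.04, 0.02], [0.80, -0.3]]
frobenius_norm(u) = 4.84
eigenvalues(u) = [2.93, -1.39]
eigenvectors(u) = [[0.96, -0.83],[0.29, 0.56]]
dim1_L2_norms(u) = [4.76, 0.89]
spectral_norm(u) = 4.76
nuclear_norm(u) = 5.62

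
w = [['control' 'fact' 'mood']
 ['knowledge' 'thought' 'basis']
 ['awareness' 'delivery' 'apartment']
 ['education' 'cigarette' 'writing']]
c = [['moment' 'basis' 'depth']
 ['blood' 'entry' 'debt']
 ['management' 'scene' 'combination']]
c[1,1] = 'entry'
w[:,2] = ['mood', 'basis', 'apartment', 'writing']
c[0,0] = 'moment'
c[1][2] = 'debt'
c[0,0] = 'moment'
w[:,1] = ['fact', 'thought', 'delivery', 'cigarette']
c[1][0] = 'blood'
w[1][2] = 'basis'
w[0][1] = 'fact'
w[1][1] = 'thought'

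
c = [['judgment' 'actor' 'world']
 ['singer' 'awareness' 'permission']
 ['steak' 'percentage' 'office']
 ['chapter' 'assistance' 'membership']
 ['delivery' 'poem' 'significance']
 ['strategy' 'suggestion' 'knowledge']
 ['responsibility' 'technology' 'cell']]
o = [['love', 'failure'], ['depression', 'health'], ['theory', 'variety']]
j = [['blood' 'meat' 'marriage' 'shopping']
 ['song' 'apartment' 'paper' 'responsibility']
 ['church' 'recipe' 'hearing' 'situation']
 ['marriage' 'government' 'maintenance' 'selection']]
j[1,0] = 'song'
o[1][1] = 'health'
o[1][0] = 'depression'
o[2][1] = 'variety'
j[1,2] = 'paper'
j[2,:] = ['church', 'recipe', 'hearing', 'situation']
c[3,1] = 'assistance'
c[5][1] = 'suggestion'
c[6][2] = 'cell'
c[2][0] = 'steak'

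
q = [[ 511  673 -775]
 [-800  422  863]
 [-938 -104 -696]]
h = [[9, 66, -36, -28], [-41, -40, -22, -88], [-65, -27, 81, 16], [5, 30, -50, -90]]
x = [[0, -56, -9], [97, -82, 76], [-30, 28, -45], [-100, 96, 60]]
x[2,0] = -30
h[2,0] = -65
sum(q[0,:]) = 409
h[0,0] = 9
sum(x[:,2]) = 82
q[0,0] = 511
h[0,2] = -36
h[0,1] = 66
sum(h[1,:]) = -191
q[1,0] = -800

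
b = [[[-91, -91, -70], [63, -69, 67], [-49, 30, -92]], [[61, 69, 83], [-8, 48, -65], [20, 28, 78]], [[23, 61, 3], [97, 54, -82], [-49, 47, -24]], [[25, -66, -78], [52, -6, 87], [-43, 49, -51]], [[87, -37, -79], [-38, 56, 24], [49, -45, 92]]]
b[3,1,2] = 87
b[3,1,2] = 87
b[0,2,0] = -49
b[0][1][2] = 67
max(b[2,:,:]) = 97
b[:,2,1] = [30, 28, 47, 49, -45]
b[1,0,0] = 61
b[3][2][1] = 49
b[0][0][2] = -70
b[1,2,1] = 28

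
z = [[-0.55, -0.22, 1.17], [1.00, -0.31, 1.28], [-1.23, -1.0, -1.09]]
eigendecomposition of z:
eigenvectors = [[(-0.05+0.5j), (-0.05-0.5j), (-0.65+0j)], [(0.37+0.45j), (0.37-0.45j), 0.72+0.00j], [(-0.64+0j), -0.64-0.00j, (0.25+0j)]]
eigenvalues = [(-0.59+1.67j), (-0.59-1.67j), (-0.76+0j)]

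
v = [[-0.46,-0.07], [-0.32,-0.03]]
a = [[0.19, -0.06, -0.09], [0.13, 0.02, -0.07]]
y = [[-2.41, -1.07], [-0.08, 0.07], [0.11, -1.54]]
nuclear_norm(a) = 0.31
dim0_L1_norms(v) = [0.78, 0.1]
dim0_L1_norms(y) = [2.6, 2.68]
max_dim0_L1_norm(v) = 0.78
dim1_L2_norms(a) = [0.22, 0.15]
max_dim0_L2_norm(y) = 2.41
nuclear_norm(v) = 0.58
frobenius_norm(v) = 0.57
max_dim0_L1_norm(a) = 0.32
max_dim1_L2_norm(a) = 0.22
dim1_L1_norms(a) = [0.34, 0.22]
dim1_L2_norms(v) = [0.47, 0.32]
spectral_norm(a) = 0.26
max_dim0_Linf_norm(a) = 0.19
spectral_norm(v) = 0.57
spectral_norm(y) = 2.71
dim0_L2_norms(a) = [0.23, 0.06, 0.11]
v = a @ y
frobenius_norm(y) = 3.06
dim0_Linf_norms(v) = [0.46, 0.07]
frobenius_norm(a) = 0.26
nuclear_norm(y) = 4.13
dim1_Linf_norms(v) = [0.46, 0.32]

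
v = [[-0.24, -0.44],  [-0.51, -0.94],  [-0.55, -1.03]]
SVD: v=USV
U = [[-0.3,-0.45], [-0.64,-0.55], [-0.70,0.70]]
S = [1.66, 0.01]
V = [[0.47, 0.88], [0.88, -0.47]]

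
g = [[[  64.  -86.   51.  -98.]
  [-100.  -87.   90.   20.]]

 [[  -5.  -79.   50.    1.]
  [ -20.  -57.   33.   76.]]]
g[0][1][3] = 20.0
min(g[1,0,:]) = -79.0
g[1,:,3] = [1.0, 76.0]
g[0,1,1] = -87.0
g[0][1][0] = -100.0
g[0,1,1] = -87.0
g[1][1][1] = -57.0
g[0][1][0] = -100.0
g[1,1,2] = 33.0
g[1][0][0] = -5.0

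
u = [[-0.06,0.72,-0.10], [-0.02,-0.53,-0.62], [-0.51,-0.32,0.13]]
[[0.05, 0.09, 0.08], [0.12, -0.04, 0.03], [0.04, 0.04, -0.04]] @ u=[[-0.05, -0.04, -0.05], [-0.02, 0.10, 0.02], [0.02, 0.02, -0.03]]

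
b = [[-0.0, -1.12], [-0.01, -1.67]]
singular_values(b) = [2.01, 0.01]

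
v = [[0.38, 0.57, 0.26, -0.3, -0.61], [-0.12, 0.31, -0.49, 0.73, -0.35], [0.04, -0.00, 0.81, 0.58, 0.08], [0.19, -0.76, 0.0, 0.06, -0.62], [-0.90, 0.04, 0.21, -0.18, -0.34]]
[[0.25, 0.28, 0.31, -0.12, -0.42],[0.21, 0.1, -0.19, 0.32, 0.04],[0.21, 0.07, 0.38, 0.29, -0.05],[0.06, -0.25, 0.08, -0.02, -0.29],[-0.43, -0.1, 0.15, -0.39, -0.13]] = v @ [[0.48,0.14,0.04,0.28,-0.10], [0.14,0.38,0.06,0.03,-0.01], [0.04,0.06,0.51,-0.03,-0.2], [0.28,0.03,-0.03,0.51,0.13], [-0.10,-0.01,-0.2,0.13,0.46]]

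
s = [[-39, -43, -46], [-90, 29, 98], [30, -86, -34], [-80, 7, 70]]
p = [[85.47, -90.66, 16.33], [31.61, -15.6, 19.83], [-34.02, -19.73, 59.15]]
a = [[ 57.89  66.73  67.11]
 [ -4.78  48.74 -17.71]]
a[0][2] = 67.11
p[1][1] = -15.6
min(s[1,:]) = -90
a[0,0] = 57.89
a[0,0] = 57.89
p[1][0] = 31.61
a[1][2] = -17.71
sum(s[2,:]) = -90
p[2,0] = -34.02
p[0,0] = 85.47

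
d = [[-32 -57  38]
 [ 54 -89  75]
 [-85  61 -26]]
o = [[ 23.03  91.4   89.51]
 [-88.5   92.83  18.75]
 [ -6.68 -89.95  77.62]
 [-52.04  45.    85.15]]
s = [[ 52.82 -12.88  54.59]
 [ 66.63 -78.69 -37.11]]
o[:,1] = [91.4, 92.83, -89.95, 45.0]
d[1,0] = 54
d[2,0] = -85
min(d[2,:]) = -85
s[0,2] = 54.59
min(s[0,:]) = -12.88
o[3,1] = 45.0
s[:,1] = [-12.88, -78.69]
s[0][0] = 52.82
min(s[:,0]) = 52.82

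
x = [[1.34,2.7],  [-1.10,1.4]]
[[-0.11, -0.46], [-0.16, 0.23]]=x@ [[0.06, -0.26], [-0.07, -0.04]]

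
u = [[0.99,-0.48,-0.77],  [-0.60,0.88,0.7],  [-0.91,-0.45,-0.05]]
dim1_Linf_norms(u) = [0.99, 0.88, 0.91]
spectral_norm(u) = 1.84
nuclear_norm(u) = 2.99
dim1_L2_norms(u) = [1.34, 1.27, 1.02]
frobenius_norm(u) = 2.11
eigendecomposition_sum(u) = [[1.17, -0.33, -0.66], [-1.16, 0.33, 0.65], [-0.31, 0.09, 0.18]] + [[-0.13, -0.1, -0.12], [0.1, 0.07, 0.09], [-0.28, -0.21, -0.26]] + [[-0.05, -0.05, 0.0], [0.46, 0.47, -0.04], [-0.32, -0.33, 0.03]]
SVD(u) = [[-0.72, -0.09, 0.68], [0.65, -0.42, 0.63], [0.23, 0.90, 0.36]] @ diag([1.8442643200728013, 1.021711317143152, 0.12528009469989423]) @ [[-0.71, 0.44, 0.54], [-0.65, -0.72, -0.26], [-0.27, 0.54, -0.8]]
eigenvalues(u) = [1.67, -0.31, 0.46]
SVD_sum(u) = [[0.95,-0.59,-0.73], [-0.85,0.53,0.65], [-0.30,0.19,0.23]] + [[0.06, 0.07, 0.02], [0.28, 0.31, 0.11], [-0.60, -0.66, -0.24]] + [[-0.02, 0.05, -0.07], [-0.02, 0.04, -0.06], [-0.01, 0.02, -0.04]]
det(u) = -0.24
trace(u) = 1.82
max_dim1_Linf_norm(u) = 0.99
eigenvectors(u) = [[0.7, -0.4, 0.09], [-0.69, 0.31, -0.82], [-0.19, -0.86, 0.57]]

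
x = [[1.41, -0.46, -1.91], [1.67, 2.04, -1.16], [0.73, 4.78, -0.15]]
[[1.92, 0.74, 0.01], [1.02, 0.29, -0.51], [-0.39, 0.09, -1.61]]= x @ [[0.22,-0.34,0.51], [-0.14,0.05,-0.40], [-0.81,-0.65,0.47]]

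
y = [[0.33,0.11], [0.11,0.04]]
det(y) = 0.001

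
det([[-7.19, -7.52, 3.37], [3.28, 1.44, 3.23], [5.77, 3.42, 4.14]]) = 8.328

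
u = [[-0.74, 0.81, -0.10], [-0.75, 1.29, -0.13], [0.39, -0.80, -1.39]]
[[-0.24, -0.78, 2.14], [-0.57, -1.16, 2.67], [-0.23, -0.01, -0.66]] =u @ [[-0.48,0.16,-1.67], [-0.68,-0.76,1.04], [0.42,0.49,-0.59]]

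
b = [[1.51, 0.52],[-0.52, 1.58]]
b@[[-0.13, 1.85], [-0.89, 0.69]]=[[-0.66,3.15], [-1.34,0.13]]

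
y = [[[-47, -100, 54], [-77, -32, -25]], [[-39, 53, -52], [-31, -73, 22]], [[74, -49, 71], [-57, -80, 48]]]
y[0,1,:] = [-77, -32, -25]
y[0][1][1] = -32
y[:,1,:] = [[-77, -32, -25], [-31, -73, 22], [-57, -80, 48]]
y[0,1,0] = -77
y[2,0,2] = 71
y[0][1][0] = -77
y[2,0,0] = 74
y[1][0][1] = 53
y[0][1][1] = -32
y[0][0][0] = -47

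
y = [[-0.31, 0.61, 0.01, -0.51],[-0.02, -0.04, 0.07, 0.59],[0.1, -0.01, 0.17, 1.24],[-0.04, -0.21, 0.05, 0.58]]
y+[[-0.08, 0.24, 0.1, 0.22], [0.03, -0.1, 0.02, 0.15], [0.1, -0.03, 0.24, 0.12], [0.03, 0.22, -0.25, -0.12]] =[[-0.39, 0.85, 0.11, -0.29], [0.01, -0.14, 0.09, 0.74], [0.2, -0.04, 0.41, 1.36], [-0.01, 0.01, -0.20, 0.46]]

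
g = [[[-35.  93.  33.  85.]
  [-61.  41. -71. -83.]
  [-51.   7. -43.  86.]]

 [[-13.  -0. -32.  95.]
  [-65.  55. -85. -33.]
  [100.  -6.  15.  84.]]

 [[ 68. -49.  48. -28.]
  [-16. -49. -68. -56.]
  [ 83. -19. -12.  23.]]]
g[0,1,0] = -61.0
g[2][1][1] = -49.0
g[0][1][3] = -83.0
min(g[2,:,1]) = -49.0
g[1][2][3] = 84.0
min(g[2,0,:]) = -49.0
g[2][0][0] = 68.0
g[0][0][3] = 85.0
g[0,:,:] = [[-35.0, 93.0, 33.0, 85.0], [-61.0, 41.0, -71.0, -83.0], [-51.0, 7.0, -43.0, 86.0]]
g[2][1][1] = -49.0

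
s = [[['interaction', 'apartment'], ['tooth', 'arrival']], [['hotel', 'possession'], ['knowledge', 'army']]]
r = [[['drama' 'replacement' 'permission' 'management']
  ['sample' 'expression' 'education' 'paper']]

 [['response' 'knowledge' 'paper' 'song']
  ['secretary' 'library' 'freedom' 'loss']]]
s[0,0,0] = 'interaction'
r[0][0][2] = 'permission'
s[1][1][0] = 'knowledge'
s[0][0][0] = 'interaction'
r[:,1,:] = [['sample', 'expression', 'education', 'paper'], ['secretary', 'library', 'freedom', 'loss']]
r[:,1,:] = [['sample', 'expression', 'education', 'paper'], ['secretary', 'library', 'freedom', 'loss']]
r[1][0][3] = 'song'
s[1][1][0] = 'knowledge'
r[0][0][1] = 'replacement'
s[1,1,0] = 'knowledge'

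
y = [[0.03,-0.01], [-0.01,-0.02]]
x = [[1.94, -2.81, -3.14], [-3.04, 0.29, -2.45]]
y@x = [[0.09, -0.09, -0.07], [0.04, 0.02, 0.08]]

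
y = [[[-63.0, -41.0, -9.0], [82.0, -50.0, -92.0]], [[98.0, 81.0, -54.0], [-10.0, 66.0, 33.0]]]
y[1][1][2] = 33.0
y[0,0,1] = -41.0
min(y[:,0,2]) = -54.0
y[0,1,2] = -92.0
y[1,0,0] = 98.0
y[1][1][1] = 66.0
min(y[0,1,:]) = -92.0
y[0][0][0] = -63.0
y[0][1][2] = -92.0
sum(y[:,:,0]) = 107.0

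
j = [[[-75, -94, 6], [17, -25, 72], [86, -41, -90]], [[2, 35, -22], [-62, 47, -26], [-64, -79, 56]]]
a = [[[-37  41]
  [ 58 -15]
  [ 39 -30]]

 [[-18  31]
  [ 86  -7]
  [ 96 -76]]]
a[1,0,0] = -18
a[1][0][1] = 31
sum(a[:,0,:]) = 17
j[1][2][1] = -79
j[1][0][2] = -22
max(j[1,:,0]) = 2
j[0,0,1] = -94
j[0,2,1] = -41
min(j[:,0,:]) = -94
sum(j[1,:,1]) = 3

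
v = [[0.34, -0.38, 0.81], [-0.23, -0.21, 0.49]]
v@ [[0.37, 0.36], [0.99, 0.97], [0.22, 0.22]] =[[-0.07, -0.07], [-0.19, -0.18]]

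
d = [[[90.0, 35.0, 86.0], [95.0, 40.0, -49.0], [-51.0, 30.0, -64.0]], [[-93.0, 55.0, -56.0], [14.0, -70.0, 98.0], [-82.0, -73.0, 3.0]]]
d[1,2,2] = 3.0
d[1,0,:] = [-93.0, 55.0, -56.0]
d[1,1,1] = -70.0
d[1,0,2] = -56.0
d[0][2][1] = 30.0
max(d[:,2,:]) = 30.0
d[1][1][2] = 98.0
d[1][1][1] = -70.0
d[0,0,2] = 86.0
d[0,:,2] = [86.0, -49.0, -64.0]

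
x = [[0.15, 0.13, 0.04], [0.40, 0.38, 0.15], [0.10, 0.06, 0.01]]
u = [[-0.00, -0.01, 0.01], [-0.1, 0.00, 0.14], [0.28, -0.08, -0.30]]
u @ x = [[-0.0, -0.00, -0.0], [-0.00, -0.0, -0.00], [-0.02, -0.01, -0.00]]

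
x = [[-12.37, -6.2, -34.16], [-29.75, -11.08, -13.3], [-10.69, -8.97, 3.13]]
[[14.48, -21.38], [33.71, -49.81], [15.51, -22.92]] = x@[[-0.90, 1.33], [-0.65, 0.96], [0.02, -0.03]]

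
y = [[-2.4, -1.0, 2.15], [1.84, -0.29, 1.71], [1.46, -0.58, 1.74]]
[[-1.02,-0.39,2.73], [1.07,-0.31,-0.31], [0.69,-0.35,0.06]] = y @ [[0.39, -0.02, -0.6], [0.84, 0.16, -0.45], [0.35, -0.13, 0.39]]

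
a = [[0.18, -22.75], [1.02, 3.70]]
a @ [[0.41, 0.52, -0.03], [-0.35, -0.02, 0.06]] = [[8.04, 0.55, -1.37], [-0.88, 0.46, 0.19]]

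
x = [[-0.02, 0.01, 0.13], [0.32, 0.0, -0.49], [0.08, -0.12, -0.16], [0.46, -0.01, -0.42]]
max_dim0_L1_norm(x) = 1.2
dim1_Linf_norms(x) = [0.13, 0.49, 0.16, 0.46]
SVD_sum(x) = [[-0.07, 0.00, 0.09],[0.37, -0.02, -0.45],[0.11, -0.01, -0.14],[0.39, -0.02, -0.47]] + [[0.04, 0.03, 0.03],[-0.03, -0.02, -0.02],[-0.06, -0.05, -0.05],[0.05, 0.04, 0.04]] + [[0.01, -0.03, 0.01], [-0.02, 0.05, -0.02], [0.03, -0.06, 0.03], [0.01, -0.03, 0.01]]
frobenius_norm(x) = 0.89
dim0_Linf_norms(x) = [0.46, 0.12, 0.49]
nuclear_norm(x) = 1.12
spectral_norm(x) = 0.87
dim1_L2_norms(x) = [0.13, 0.59, 0.22, 0.62]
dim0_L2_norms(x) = [0.57, 0.12, 0.68]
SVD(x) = [[-0.13, 0.42, -0.30], [0.67, -0.31, 0.52], [0.20, -0.65, -0.72], [0.71, 0.55, -0.34]] @ diag([0.8734069252176018, 0.14477382311266984, 0.10296059014630687]) @ [[0.64, -0.04, -0.77], [0.66, 0.53, 0.52], [-0.39, 0.85, -0.36]]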